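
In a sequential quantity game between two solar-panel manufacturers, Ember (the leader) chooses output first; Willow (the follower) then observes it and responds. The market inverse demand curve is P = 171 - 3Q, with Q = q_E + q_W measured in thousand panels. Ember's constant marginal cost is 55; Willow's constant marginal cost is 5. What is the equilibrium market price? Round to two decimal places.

Solve by backward induction. Given q_E, the follower Willow maximises π_W = (171 - 3q_E - 3q_W)q_W - 5q_W.
Setting the follower's marginal profit to zero, 166 - 3q_E - 6q_W = 0, i.e. q_W = (166 - 3q_E)/6.
Ember substitutes q_W(q_E) into its own profit: π_E = q_E(171 - 3q_E - (166 - 3q_E)/2) - 55q_E = (88 - (3/2)q_E)q_E - 55q_E.
Maximising: ∂π_E/∂q_E = 33 - 3q_E = 0, giving q_E = 11.
Then q_W = (166 - 3·11)/6 = 133/6.
Total output Q = 199/6, so price P = 171 - 3·(199/6) = 143/2.

71.50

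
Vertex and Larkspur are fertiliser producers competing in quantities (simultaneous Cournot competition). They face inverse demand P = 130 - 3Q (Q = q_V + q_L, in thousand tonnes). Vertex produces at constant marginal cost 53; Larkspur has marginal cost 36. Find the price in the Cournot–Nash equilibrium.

Vertex's profit: π_V = (130 - 3Q)q_V - (53q_V). Setting ∂π_V/∂q_V = 0: 77 - 6q_V - 3(q_L) = 0.
Larkspur's profit: π_L = (130 - 3Q)q_L - (36q_L). Setting ∂π_L/∂q_L = 0: 94 - 6q_L - 3(q_V) = 0.
Best responses: q_V = (77 - 3q_L)/6, q_L = (94 - 3q_V)/6.
Substituting one into the other gives q_V = 20/3 and q_L = 37/3.
Total output Q = 19, so price P = 130 - 3·19 = 73.

73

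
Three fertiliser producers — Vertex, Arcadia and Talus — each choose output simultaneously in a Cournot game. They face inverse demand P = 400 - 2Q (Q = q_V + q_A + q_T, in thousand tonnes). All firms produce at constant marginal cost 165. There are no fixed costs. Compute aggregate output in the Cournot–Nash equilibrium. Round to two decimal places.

88.13

A representative firm's profit is π_i = q_i(400 - 2Q) - 165q_i.
First-order condition (treating rivals' output as given): 235 - 4q_i - 2·Σ_{j≠i} q_j = 0.
With identical firms every q_j equals q_i, so Σ_{j≠i} q_j = 2q_i and 235 = 8q_i, giving q_i = 235/8.
Total output Q = 235/8 + 235/8 + 235/8 = 705/8.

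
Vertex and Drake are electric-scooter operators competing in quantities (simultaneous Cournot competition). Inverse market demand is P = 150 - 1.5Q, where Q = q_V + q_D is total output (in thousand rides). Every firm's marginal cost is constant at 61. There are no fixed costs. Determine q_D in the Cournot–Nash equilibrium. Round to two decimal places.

A representative firm's profit is π_i = q_i(150 - 1.5Q) - 61q_i.
Setting ∂π_i/∂q_i = 0 with rivals' quantities fixed: 89 - 3q_i - (3/2)q_j = 0.
With identical firms every q_j equals q_i, so q_j = q_i and 89 = (9/2)q_i, giving q_i = 178/9.

19.78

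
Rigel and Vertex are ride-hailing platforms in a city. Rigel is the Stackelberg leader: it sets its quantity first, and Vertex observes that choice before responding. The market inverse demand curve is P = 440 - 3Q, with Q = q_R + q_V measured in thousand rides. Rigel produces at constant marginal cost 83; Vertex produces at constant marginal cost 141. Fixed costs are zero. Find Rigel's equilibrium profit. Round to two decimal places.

7176.04

The follower Vertex best-responds to any q_R: π_V = (440 - 3Q)q_V - 141q_V.
Follower FOC: 299 - 3q_R - 6q_V = 0, so q_V(q_R) = (299 - 3q_R)/6.
Rigel substitutes q_V(q_R) into its own profit: π_R = q_R(440 - 3q_R - (299 - 3q_R)/2) - 83q_R = (581/2 - (3/2)q_R)q_R - 83q_R.
Leader FOC: 415/2 - 3q_R = 0, so q_R = 415/6.
Then q_V = (299 - 3·(415/6))/6 = 61/4.
Price P = 440 - 3·(1013/12) = 747/4.
Rigel's profit: (747/4 - 83)·(415/6) = 7176.0417.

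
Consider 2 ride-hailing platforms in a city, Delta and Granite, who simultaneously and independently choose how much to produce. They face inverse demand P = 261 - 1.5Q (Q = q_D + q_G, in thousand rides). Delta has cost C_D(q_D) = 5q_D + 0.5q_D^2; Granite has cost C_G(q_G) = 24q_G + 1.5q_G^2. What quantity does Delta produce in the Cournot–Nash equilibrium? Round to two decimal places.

Delta's profit: π_D = (261 - 1.5Q)q_D - (5q_D + (1/2)q_D²). Setting ∂π_D/∂q_D = 0: 256 - 4q_D - (3/2)(q_G) = 0.
Granite's first-order condition: 237 - 6q_G - (3/2)(q_D) = 0.
So q_D = (256 - (3/2)q_G)/4 and q_G = (237 - (3/2)q_D)/6.
Solving the pair: q_D = 1574/29, q_G = 752/29.

54.28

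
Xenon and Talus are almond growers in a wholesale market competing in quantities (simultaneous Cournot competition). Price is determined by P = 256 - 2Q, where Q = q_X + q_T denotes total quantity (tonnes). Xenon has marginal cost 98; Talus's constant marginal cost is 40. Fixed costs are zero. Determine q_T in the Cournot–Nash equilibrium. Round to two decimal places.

45.67

Xenon's profit: π_X = (256 - 2Q)q_X - (98q_X). Setting ∂π_X/∂q_X = 0: 158 - 4q_X - 2(q_T) = 0.
Talus's profit: π_T = (256 - 2Q)q_T - (40q_T). Setting ∂π_T/∂q_T = 0: 216 - 4q_T - 2(q_X) = 0.
Rearranging gives the reaction functions q_X = (158 - 2q_T)/4 and q_T = (216 - 2q_X)/4.
Solving the pair: q_X = 50/3, q_T = 137/3.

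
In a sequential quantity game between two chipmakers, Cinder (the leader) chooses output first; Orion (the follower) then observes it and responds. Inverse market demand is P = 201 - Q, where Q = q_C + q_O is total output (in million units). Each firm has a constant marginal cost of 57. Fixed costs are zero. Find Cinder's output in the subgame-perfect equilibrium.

72

Solve by backward induction. Given q_C, the follower Orion maximises π_O = (201 - q_C - q_O)q_O - 57q_O.
Follower FOC: 144 - q_C - 2q_O = 0, so q_O(q_C) = (144 - q_C)/2.
Cinder substitutes q_O(q_C) into its own profit: π_C = q_C(201 - q_C - (144 - q_C)/2) - 57q_C = (129 - (1/2)q_C)q_C - 57q_C.
The leader's first-order condition 72 - q_C = 0 yields q_C = 72.
Then q_O = (144 - 72)/2 = 36.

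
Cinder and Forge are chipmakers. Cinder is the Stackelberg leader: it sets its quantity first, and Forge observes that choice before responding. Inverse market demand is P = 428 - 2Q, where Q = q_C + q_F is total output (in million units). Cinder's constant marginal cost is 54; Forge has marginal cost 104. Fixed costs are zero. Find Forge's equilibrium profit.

The follower Forge best-responds to any q_C: π_F = (428 - 2Q)q_F - 104q_F.
Setting the follower's marginal profit to zero, 324 - 2q_C - 4q_F = 0, i.e. q_F = (324 - 2q_C)/4.
The leader anticipates this reaction. Substituting into P = 428 - 2Q gives P = 266 - q_C, so π_C = (266 - q_C)q_C - 54q_C.
The leader's first-order condition 212 - 2q_C = 0 yields q_C = 106.
Then q_F = (324 - 2·106)/4 = 28.
Price P = 428 - 2·134 = 160.
Forge's profit: (160 - 104)·28 = 1568.

1568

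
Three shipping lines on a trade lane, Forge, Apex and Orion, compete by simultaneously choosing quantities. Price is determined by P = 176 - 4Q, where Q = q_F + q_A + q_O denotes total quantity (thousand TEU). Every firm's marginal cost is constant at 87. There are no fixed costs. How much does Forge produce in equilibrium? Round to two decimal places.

5.56

A representative firm's profit is π_i = q_i(176 - 4Q) - 87q_i.
Setting ∂π_i/∂q_i = 0 with rivals' quantities fixed: 89 - 8q_i - 4·Σ_{j≠i} q_j = 0.
By symmetry each firm produces the same amount; substituting Σ_{j≠i} q_j = 2q_i yields q_i = 89/16.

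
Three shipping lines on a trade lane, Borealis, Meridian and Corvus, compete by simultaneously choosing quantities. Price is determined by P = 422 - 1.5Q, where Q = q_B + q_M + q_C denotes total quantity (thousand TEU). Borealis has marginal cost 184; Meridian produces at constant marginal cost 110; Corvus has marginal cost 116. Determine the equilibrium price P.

208

Borealis's profit: π_B = (422 - 1.5Q)q_B - (184q_B). Setting ∂π_B/∂q_B = 0: 238 - 3q_B - (3/2)(q_M + q_C) = 0.
Meridian's first-order condition: 312 - 3q_M - (3/2)(q_B + q_C) = 0.
Corvus's first-order condition: 306 - 3q_C - (3/2)(q_B + q_M) = 0.
Adding the 3 first-order conditions: 856 − 6Q = 0, so Q = 428/3.
Back-substituting: q_B = (238 − 214)/(3/2) = 16, q_M = (312 − 214)/(3/2) = 196/3, q_C = (306 − 214)/(3/2) = 184/3.
Total output Q = 428/3, so price P = 422 - (3/2)·(428/3) = 208.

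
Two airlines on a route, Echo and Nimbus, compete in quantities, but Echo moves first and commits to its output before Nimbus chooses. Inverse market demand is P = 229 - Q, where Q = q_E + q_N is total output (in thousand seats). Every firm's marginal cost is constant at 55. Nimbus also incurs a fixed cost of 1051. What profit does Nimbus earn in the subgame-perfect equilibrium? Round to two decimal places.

841.25

Solve by backward induction. Given q_E, the follower Nimbus maximises π_N = (229 - q_E - q_N)q_N - 55q_N.
Setting the follower's marginal profit to zero, 174 - q_E - 2q_N = 0, i.e. q_N = (174 - q_E)/2.
Echo substitutes q_N(q_E) into its own profit: π_E = q_E(229 - q_E - (174 - q_E)/2) - 55q_E = (142 - (1/2)q_E)q_E - 55q_E.
Maximising: ∂π_E/∂q_E = 87 - q_E = 0, giving q_E = 87.
Then q_N = (174 - 87)/2 = 87/2.
Price P = 229 - 261/2 = 197/2.
Nimbus's profit: (197/2 - 55)·(87/2) - 1051 = 841.2500.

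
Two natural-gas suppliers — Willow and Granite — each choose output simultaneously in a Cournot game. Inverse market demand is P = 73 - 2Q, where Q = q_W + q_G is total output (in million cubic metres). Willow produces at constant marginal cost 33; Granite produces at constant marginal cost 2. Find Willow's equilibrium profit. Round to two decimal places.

4.50

Willow's profit: π_W = (73 - 2Q)q_W - (33q_W). Setting ∂π_W/∂q_W = 0: 40 - 4q_W - 2(q_G) = 0.
Granite's profit: π_G = (73 - 2Q)q_G - (2q_G). Setting ∂π_G/∂q_G = 0: 71 - 4q_G - 2(q_W) = 0.
Best responses: q_W = (40 - 2q_G)/4, q_G = (71 - 2q_W)/4.
Substituting one into the other gives q_W = 3/2 and q_G = 17.
Price P = 73 - 2·(37/2) = 36.
Willow's profit: (36 - 33)·(3/2) = 9/2.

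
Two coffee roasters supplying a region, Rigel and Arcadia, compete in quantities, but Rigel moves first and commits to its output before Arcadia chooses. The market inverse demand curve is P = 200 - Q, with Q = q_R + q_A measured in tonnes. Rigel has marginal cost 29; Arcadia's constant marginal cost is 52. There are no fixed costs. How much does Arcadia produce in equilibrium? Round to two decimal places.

The follower Arcadia best-responds to any q_R: π_A = (200 - Q)q_A - 52q_A.
Setting the follower's marginal profit to zero, 148 - q_R - 2q_A = 0, i.e. q_A = (148 - q_R)/2.
The leader anticipates this reaction. Substituting into P = 200 - Q gives P = 126 - (1/2)q_R, so π_R = (126 - (1/2)q_R)q_R - 29q_R.
Maximising: ∂π_R/∂q_R = 97 - q_R = 0, giving q_R = 97.
Then q_A = (148 - 97)/2 = 51/2.

25.50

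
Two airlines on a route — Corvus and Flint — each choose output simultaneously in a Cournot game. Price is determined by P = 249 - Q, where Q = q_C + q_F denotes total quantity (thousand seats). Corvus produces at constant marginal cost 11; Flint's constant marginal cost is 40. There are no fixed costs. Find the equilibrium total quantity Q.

Corvus's profit: π_C = (249 - Q)q_C - (11q_C). Setting ∂π_C/∂q_C = 0: 238 - 2q_C - (q_F) = 0.
Flint's profit: π_F = (249 - Q)q_F - (40q_F). Setting ∂π_F/∂q_F = 0: 209 - 2q_F - (q_C) = 0.
So q_C = (238 - q_F)/2 and q_F = (209 - q_C)/2.
Solving the pair: q_C = 89, q_F = 60.
Total output Q = 89 + 60 = 149.

149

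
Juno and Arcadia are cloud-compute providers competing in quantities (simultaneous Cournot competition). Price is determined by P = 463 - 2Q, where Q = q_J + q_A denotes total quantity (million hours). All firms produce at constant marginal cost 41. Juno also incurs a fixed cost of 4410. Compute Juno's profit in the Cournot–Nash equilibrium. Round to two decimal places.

A representative firm's profit is π_i = q_i(463 - 2Q) - 41q_i.
Setting ∂π_i/∂q_i = 0 with rivals' quantities fixed: 422 - 4q_i - 2q_j = 0.
With identical firms every q_j equals q_i, so q_j = q_i and 422 = 6q_i, giving q_i = 211/3.
Price P = 463 - 2·(422/3) = 545/3.
Juno's profit: (545/3 - 41)·(211/3) - 4410 = 5483.5556.

5483.56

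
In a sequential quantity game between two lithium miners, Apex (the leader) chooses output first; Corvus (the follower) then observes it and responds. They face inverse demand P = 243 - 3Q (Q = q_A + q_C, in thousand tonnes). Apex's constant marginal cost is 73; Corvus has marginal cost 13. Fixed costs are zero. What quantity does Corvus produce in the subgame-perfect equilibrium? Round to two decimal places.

The follower Corvus best-responds to any q_A: π_C = (243 - 3Q)q_C - 13q_C.
Follower FOC: 230 - 3q_A - 6q_C = 0, so q_C(q_A) = (230 - 3q_A)/6.
The leader anticipates this reaction. Substituting into P = 243 - 3Q gives P = 128 - (3/2)q_A, so π_A = (128 - (3/2)q_A)q_A - 73q_A.
The leader's first-order condition 55 - 3q_A = 0 yields q_A = 55/3.
Then q_C = (230 - 3·(55/3))/6 = 175/6.

29.17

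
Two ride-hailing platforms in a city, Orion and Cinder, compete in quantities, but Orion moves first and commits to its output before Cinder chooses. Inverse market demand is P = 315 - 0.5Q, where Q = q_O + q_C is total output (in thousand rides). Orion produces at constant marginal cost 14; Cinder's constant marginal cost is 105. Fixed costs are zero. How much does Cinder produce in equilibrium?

14

Solve by backward induction. Given q_O, the follower Cinder maximises π_C = (315 - (1/2)q_O - (1/2)q_C)q_C - 105q_C.
Setting the follower's marginal profit to zero, 210 - (1/2)q_O - q_C = 0, i.e. q_C = (210 - (1/2)q_O).
Orion substitutes q_C(q_O) into its own profit: π_O = q_O(315 - (1/2)q_O - (210 - (1/2)q_O)/2) - 14q_O = (210 - (1/4)q_O)q_O - 14q_O.
Leader FOC: 196 - (1/2)q_O = 0, so q_O = 392.
Then q_C = (210 - (1/2)·392) = 14.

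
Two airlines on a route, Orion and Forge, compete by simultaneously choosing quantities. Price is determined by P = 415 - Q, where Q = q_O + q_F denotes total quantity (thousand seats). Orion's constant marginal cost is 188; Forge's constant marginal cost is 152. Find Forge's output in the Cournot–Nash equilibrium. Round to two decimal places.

Orion's profit: π_O = (415 - Q)q_O - (188q_O). Setting ∂π_O/∂q_O = 0: 227 - 2q_O - (q_F) = 0.
Forge's profit: π_F = (415 - Q)q_F - (152q_F). Setting ∂π_F/∂q_F = 0: 263 - 2q_F - (q_O) = 0.
Best responses: q_O = (227 - q_F)/2, q_F = (263 - q_O)/2.
Substituting one into the other gives q_O = 191/3 and q_F = 299/3.

99.67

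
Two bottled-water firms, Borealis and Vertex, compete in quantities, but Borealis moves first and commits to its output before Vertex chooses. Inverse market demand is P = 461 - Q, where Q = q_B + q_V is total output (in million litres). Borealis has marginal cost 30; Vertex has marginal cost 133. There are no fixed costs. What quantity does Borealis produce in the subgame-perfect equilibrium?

267

The follower Vertex best-responds to any q_B: π_V = (461 - Q)q_V - 133q_V.
Follower FOC: 328 - q_B - 2q_V = 0, so q_V(q_B) = (328 - q_B)/2.
Borealis substitutes q_V(q_B) into its own profit: π_B = q_B(461 - q_B - (328 - q_B)/2) - 30q_B = (297 - (1/2)q_B)q_B - 30q_B.
Maximising: ∂π_B/∂q_B = 267 - q_B = 0, giving q_B = 267.
Then q_V = (328 - 267)/2 = 61/2.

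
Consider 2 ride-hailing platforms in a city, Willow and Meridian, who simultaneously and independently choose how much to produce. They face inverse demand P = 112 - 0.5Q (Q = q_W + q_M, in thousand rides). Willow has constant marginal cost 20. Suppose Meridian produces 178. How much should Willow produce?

With the rival's output fixed at 178, Willow's profit is π_W = (112 - (1/2)·178 - (1/2)q_W)q_W - (20q_W) = (23 - (1/2)q_W)q_W - (20q_W).
∂π_W/∂q_W = 3 - q_W = 0, so q_W = 3.

3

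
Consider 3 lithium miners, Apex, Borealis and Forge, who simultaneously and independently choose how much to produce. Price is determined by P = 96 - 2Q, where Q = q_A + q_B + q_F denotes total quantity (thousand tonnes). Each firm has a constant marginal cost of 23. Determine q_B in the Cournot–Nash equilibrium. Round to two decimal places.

Each firm earns π_i = (96 - 2Q)q_i - 23q_i.
Setting ∂π_i/∂q_i = 0 with rivals' quantities fixed: 73 - 4q_i - 2·Σ_{j≠i} q_j = 0.
With identical firms every q_j equals q_i, so Σ_{j≠i} q_j = 2q_i and 73 = 8q_i, giving q_i = 73/8.

9.13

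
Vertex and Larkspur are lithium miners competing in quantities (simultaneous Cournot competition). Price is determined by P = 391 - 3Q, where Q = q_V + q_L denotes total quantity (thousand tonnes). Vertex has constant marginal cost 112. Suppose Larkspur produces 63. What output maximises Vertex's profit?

15

With the rival's output fixed at 63, Vertex's profit is π_V = (391 - 3·63 - 3q_V)q_V - (112q_V) = (202 - 3q_V)q_V - (112q_V).
∂π_V/∂q_V = 90 - 6q_V = 0, so q_V = 15.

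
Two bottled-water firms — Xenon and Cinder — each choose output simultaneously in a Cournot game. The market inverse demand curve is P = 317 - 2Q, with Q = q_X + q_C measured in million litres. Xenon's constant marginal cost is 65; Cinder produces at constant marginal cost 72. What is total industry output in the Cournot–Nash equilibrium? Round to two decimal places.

Xenon's profit: π_X = (317 - 2Q)q_X - (65q_X). Setting ∂π_X/∂q_X = 0: 252 - 4q_X - 2(q_C) = 0.
Cinder's first-order condition: 245 - 4q_C - 2(q_X) = 0.
Rearranging gives the reaction functions q_X = (252 - 2q_C)/4 and q_C = (245 - 2q_X)/4.
Substituting one into the other gives q_X = 259/6 and q_C = 119/3.
Total output Q = 259/6 + 119/3 = 497/6.

82.83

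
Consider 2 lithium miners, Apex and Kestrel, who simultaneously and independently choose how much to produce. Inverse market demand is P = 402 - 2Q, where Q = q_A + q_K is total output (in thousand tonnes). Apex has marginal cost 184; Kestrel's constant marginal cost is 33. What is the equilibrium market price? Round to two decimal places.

Apex's profit: π_A = (402 - 2Q)q_A - (184q_A). Setting ∂π_A/∂q_A = 0: 218 - 4q_A - 2(q_K) = 0.
Kestrel's first-order condition: 369 - 4q_K - 2(q_A) = 0.
Best responses: q_A = (218 - 2q_K)/4, q_K = (369 - 2q_A)/4.
Solving the pair: q_A = 67/6, q_K = 260/3.
Total output Q = 587/6, so price P = 402 - 2·(587/6) = 619/3.

206.33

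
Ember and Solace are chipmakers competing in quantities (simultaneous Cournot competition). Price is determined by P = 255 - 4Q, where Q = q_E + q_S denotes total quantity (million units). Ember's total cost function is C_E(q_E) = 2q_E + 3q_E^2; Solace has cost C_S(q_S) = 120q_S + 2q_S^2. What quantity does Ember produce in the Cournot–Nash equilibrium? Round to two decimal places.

16.42

Ember's profit: π_E = (255 - 4Q)q_E - (2q_E + 3q_E²). Setting ∂π_E/∂q_E = 0: 253 - 14q_E - 4(q_S) = 0.
Solace's profit: π_S = (255 - 4Q)q_S - (120q_S + 2q_S²). Setting ∂π_S/∂q_S = 0: 135 - 12q_S - 4(q_E) = 0.
Rearranging gives the reaction functions q_E = (253 - 4q_S)/14 and q_S = (135 - 4q_E)/12.
Substituting one into the other gives q_E = 312/19 and q_S = 439/76.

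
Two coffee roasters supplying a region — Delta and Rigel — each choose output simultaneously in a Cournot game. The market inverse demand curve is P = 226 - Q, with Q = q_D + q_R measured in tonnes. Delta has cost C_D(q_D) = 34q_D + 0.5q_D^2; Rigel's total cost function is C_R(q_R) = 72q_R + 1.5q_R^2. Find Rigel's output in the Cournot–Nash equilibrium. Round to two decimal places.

19.29

Delta's profit: π_D = (226 - Q)q_D - (34q_D + (1/2)q_D²). Setting ∂π_D/∂q_D = 0: 192 - 3q_D - (q_R) = 0.
Rigel's first-order condition: 154 - 5q_R - (q_D) = 0.
Rearranging gives the reaction functions q_D = (192 - q_R)/3 and q_R = (154 - q_D)/5.
Substituting one into the other gives q_D = 403/7 and q_R = 135/7.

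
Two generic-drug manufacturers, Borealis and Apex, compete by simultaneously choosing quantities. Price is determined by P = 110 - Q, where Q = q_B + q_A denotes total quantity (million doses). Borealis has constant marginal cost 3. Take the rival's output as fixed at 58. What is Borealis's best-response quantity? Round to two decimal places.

24.50

With the rival's output fixed at 58, Borealis's profit is π_B = (110 - 58 - q_B)q_B - (3q_B) = (52 - q_B)q_B - (3q_B).
∂π_B/∂q_B = 49 - 2q_B = 0, so q_B = 49/2.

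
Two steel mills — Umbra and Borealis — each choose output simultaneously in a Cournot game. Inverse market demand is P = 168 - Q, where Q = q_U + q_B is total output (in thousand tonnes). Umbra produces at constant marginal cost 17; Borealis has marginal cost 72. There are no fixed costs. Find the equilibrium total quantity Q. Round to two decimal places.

82.33

Umbra's profit: π_U = (168 - Q)q_U - (17q_U). Setting ∂π_U/∂q_U = 0: 151 - 2q_U - (q_B) = 0.
Borealis's first-order condition: 96 - 2q_B - (q_U) = 0.
So q_U = (151 - q_B)/2 and q_B = (96 - q_U)/2.
Solving the pair: q_U = 206/3, q_B = 41/3.
Total output Q = 206/3 + 41/3 = 247/3.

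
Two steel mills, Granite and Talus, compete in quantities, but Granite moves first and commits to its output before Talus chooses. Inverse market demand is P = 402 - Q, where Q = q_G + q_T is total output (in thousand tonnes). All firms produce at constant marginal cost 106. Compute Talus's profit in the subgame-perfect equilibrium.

The follower Talus best-responds to any q_G: π_T = (402 - Q)q_T - 106q_T.
Setting the follower's marginal profit to zero, 296 - q_G - 2q_T = 0, i.e. q_T = (296 - q_G)/2.
Granite substitutes q_T(q_G) into its own profit: π_G = q_G(402 - q_G - (296 - q_G)/2) - 106q_G = (254 - (1/2)q_G)q_G - 106q_G.
Maximising: ∂π_G/∂q_G = 148 - q_G = 0, giving q_G = 148.
Then q_T = (296 - 148)/2 = 74.
Price P = 402 - 222 = 180.
Talus's profit: (180 - 106)·74 = 5476.

5476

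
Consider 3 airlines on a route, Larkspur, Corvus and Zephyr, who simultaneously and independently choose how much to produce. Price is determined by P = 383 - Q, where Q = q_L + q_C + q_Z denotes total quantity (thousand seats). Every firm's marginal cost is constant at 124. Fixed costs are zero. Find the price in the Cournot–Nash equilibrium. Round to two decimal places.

A representative firm's profit is π_i = q_i(383 - Q) - 124q_i.
First-order condition (treating rivals' output as given): 259 - 2q_i - Σ_{j≠i} q_j = 0.
With identical firms every q_j equals q_i, so Σ_{j≠i} q_j = 2q_i and 259 = 4q_i, giving q_i = 259/4.
Total output Q = 777/4, so price P = 383 - 777/4 = 755/4.

188.75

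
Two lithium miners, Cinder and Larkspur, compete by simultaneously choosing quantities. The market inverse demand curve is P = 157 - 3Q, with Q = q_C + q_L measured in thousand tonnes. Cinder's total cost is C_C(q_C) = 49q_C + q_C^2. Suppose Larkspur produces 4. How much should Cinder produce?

12

With the rival's output fixed at 4, Cinder's profit is π_C = (157 - 3·4 - 3q_C)q_C - (49q_C + q_C²) = (145 - 3q_C)q_C - (49q_C + q_C²).
∂π_C/∂q_C = 96 - 8q_C = 0, so q_C = 12.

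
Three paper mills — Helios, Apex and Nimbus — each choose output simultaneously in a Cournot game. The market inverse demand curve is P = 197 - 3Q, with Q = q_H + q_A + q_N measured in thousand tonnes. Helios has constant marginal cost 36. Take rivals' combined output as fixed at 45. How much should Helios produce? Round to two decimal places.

4.33

With rivals' combined output fixed at 45, Helios's profit is π_H = (197 - 3·45 - 3q_H)q_H - (36q_H) = (62 - 3q_H)q_H - (36q_H).
∂π_H/∂q_H = 26 - 6q_H = 0, so q_H = 13/3.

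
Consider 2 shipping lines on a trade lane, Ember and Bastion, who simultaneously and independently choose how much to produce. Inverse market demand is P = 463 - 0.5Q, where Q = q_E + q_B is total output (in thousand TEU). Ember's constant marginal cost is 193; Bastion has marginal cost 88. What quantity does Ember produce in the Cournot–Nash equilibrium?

110

Ember's profit: π_E = (463 - 0.5Q)q_E - (193q_E). Setting ∂π_E/∂q_E = 0: 270 - q_E - (1/2)(q_B) = 0.
Bastion's first-order condition: 375 - q_B - (1/2)(q_E) = 0.
Rearranging gives the reaction functions q_E = (270 - (1/2)q_B) and q_B = (375 - (1/2)q_E).
Solving the pair: q_E = 110, q_B = 320.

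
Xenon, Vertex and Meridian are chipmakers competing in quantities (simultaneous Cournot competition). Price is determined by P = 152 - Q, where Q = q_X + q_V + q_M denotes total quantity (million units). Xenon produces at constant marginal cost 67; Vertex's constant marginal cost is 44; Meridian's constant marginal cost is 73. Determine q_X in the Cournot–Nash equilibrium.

Xenon's profit: π_X = (152 - Q)q_X - (67q_X). Setting ∂π_X/∂q_X = 0: 85 - 2q_X - (q_V + q_M) = 0.
Vertex's profit: π_V = (152 - Q)q_V - (44q_V). Setting ∂π_V/∂q_V = 0: 108 - 2q_V - (q_X + q_M) = 0.
Meridian's profit: π_M = (152 - Q)q_M - (73q_M). Setting ∂π_M/∂q_M = 0: 79 - 2q_M - (q_X + q_V) = 0.
Adding the 3 conditions: 272 − 2Q − 2Q = 0, i.e. Q = 68.
Back-substituting: q_X = (85 − 68) = 17, q_V = (108 − 68) = 40, q_M = (79 − 68) = 11.

17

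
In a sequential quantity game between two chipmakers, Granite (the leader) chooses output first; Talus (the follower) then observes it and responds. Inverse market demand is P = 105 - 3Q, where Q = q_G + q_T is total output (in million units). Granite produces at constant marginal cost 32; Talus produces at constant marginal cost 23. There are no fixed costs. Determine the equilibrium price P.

48

Solve by backward induction. Given q_G, the follower Talus maximises π_T = (105 - 3q_G - 3q_T)q_T - 23q_T.
Follower FOC: 82 - 3q_G - 6q_T = 0, so q_T(q_G) = (82 - 3q_G)/6.
The leader anticipates this reaction. Substituting into P = 105 - 3Q gives P = 64 - (3/2)q_G, so π_G = (64 - (3/2)q_G)q_G - 32q_G.
Maximising: ∂π_G/∂q_G = 32 - 3q_G = 0, giving q_G = 32/3.
Then q_T = (82 - 3·(32/3))/6 = 25/3.
Total output Q = 19, so price P = 105 - 3·19 = 48.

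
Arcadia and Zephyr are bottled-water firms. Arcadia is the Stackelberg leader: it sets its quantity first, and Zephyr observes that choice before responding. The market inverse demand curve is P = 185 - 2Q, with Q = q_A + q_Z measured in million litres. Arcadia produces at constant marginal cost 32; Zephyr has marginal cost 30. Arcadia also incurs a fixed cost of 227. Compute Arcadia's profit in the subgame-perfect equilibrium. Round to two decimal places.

Solve by backward induction. Given q_A, the follower Zephyr maximises π_Z = (185 - 2q_A - 2q_Z)q_Z - 30q_Z.
Setting the follower's marginal profit to zero, 155 - 2q_A - 4q_Z = 0, i.e. q_Z = (155 - 2q_A)/4.
The leader anticipates this reaction. Substituting into P = 185 - 2Q gives P = 215/2 - q_A, so π_A = (215/2 - q_A)q_A - 32q_A.
Maximising: ∂π_A/∂q_A = 151/2 - 2q_A = 0, giving q_A = 151/4.
Then q_Z = (155 - 2·(151/4))/4 = 159/8.
Price P = 185 - 2·(461/8) = 279/4.
Arcadia's profit: (279/4 - 32)·(151/4) - 227 = 1198.0625.

1198.06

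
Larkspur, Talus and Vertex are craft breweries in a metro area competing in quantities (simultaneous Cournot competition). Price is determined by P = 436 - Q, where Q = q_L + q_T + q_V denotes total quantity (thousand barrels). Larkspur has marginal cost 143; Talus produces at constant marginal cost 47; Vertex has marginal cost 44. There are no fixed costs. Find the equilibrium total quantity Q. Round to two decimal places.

268.50

Larkspur's profit: π_L = (436 - Q)q_L - (143q_L). Setting ∂π_L/∂q_L = 0: 293 - 2q_L - (q_T + q_V) = 0.
Talus's first-order condition: 389 - 2q_T - (q_L + q_V) = 0.
Vertex's first-order condition: 392 - 2q_V - (q_L + q_T) = 0.
Summing all 3 equations gives 1074 − 4Q = 0, hence Q = 537/2.
Back-substituting: q_L = (293 − 537/2) = 49/2, q_T = (389 − 537/2) = 241/2, q_V = (392 − 537/2) = 247/2.
Total output Q = 49/2 + 241/2 + 247/2 = 537/2.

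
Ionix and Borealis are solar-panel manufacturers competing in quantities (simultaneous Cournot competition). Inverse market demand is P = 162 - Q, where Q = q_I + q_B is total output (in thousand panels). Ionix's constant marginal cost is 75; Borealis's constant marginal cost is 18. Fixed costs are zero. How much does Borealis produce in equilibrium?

67

Ionix's profit: π_I = (162 - Q)q_I - (75q_I). Setting ∂π_I/∂q_I = 0: 87 - 2q_I - (q_B) = 0.
Borealis's profit: π_B = (162 - Q)q_B - (18q_B). Setting ∂π_B/∂q_B = 0: 144 - 2q_B - (q_I) = 0.
Rearranging gives the reaction functions q_I = (87 - q_B)/2 and q_B = (144 - q_I)/2.
Substituting one into the other gives q_I = 10 and q_B = 67.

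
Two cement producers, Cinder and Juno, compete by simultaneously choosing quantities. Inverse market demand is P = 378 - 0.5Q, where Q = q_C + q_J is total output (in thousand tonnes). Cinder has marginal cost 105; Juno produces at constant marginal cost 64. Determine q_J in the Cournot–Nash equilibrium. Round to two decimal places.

236.67

Cinder's profit: π_C = (378 - 0.5Q)q_C - (105q_C). Setting ∂π_C/∂q_C = 0: 273 - q_C - (1/2)(q_J) = 0.
Juno's profit: π_J = (378 - 0.5Q)q_J - (64q_J). Setting ∂π_J/∂q_J = 0: 314 - q_J - (1/2)(q_C) = 0.
So q_C = (273 - (1/2)q_J) and q_J = (314 - (1/2)q_C).
Solving the pair: q_C = 464/3, q_J = 710/3.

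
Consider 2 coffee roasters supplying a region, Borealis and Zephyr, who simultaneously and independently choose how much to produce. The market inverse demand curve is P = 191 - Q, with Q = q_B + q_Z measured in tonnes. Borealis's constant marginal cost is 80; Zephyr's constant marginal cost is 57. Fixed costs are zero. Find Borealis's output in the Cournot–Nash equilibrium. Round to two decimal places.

29.33

Borealis's profit: π_B = (191 - Q)q_B - (80q_B). Setting ∂π_B/∂q_B = 0: 111 - 2q_B - (q_Z) = 0.
Zephyr's profit: π_Z = (191 - Q)q_Z - (57q_Z). Setting ∂π_Z/∂q_Z = 0: 134 - 2q_Z - (q_B) = 0.
Rearranging gives the reaction functions q_B = (111 - q_Z)/2 and q_Z = (134 - q_B)/2.
Solving the pair: q_B = 88/3, q_Z = 157/3.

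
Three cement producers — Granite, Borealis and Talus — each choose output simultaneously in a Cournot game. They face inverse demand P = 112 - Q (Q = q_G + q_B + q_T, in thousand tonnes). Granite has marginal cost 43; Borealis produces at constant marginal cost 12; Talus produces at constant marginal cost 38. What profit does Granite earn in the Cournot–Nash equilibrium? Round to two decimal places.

68.06

Granite's profit: π_G = (112 - Q)q_G - (43q_G). Setting ∂π_G/∂q_G = 0: 69 - 2q_G - (q_B + q_T) = 0.
Borealis's profit: π_B = (112 - Q)q_B - (12q_B). Setting ∂π_B/∂q_B = 0: 100 - 2q_B - (q_G + q_T) = 0.
Talus's profit: π_T = (112 - Q)q_T - (38q_T). Setting ∂π_T/∂q_T = 0: 74 - 2q_T - (q_G + q_B) = 0.
Summing all 3 equations gives 243 − 4Q = 0, hence Q = 243/4.
Back-substituting: q_G = (69 − 243/4) = 33/4, q_B = (100 − 243/4) = 157/4, q_T = (74 − 243/4) = 53/4.
Price P = 112 - 243/4 = 205/4.
Granite's profit: (205/4 - 43)·(33/4) = 1089/16.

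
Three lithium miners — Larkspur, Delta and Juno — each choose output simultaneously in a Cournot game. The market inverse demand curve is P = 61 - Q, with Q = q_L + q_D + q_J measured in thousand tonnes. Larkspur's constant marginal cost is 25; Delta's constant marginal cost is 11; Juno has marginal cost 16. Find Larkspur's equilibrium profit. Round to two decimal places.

10.56

Larkspur's profit: π_L = (61 - Q)q_L - (25q_L). Setting ∂π_L/∂q_L = 0: 36 - 2q_L - (q_D + q_J) = 0.
Delta's profit: π_D = (61 - Q)q_D - (11q_D). Setting ∂π_D/∂q_D = 0: 50 - 2q_D - (q_L + q_J) = 0.
Juno's profit: π_J = (61 - Q)q_J - (16q_J). Setting ∂π_J/∂q_J = 0: 45 - 2q_J - (q_L + q_D) = 0.
Adding the 3 conditions: 131 − 2Q − 2Q = 0, i.e. Q = 131/4.
Back-substituting: q_L = (36 − 131/4) = 13/4, q_D = (50 − 131/4) = 69/4, q_J = (45 − 131/4) = 49/4.
Price P = 61 - 131/4 = 113/4.
Larkspur's profit: (113/4 - 25)·(13/4) = 169/16.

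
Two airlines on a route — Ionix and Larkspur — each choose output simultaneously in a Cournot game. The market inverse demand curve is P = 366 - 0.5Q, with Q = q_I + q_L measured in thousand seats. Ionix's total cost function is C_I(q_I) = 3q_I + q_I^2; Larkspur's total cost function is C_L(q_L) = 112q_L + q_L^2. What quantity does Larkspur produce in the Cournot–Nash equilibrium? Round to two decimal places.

Ionix's profit: π_I = (366 - 0.5Q)q_I - (3q_I + q_I²). Setting ∂π_I/∂q_I = 0: 363 - 3q_I - (1/2)(q_L) = 0.
Larkspur's profit: π_L = (366 - 0.5Q)q_L - (112q_L + q_L²). Setting ∂π_L/∂q_L = 0: 254 - 3q_L - (1/2)(q_I) = 0.
Best responses: q_I = (363 - (1/2)q_L)/3, q_L = (254 - (1/2)q_I)/3.
Solving the pair: q_I = 109.9429, q_L = 66.3429.

66.34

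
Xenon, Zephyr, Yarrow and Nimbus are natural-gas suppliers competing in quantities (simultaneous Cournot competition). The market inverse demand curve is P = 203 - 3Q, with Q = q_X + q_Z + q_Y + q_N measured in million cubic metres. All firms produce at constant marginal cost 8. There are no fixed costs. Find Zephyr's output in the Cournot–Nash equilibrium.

Each firm earns π_i = (203 - 3Q)q_i - 8q_i.
Setting ∂π_i/∂q_i = 0 with rivals' quantities fixed: 195 - 6q_i - 3·Σ_{j≠i} q_j = 0.
By symmetry each firm produces the same amount; substituting Σ_{j≠i} q_j = 3q_i yields q_i = 195/15 = 13.

13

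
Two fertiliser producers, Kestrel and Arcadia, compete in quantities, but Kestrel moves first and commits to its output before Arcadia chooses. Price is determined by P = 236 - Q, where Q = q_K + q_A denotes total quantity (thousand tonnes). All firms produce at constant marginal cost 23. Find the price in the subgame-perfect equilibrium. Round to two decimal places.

The follower Arcadia best-responds to any q_K: π_A = (236 - Q)q_A - 23q_A.
∂π_A/∂q_A = 213 - q_K - 2q_A = 0 gives the reaction function q_A = (213 - q_K)/2.
The leader anticipates this reaction. Substituting into P = 236 - Q gives P = 259/2 - (1/2)q_K, so π_K = (259/2 - (1/2)q_K)q_K - 23q_K.
Maximising: ∂π_K/∂q_K = 213/2 - q_K = 0, giving q_K = 213/2.
Then q_A = (213 - 213/2)/2 = 213/4.
Total output Q = 639/4, so price P = 236 - 639/4 = 305/4.

76.25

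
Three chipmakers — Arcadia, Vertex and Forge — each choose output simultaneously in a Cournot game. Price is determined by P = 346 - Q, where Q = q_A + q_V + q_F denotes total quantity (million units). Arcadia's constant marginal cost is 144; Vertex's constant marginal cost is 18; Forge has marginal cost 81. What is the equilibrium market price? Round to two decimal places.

147.25

Arcadia's profit: π_A = (346 - Q)q_A - (144q_A). Setting ∂π_A/∂q_A = 0: 202 - 2q_A - (q_V + q_F) = 0.
Vertex's first-order condition: 328 - 2q_V - (q_A + q_F) = 0.
Forge's first-order condition: 265 - 2q_F - (q_A + q_V) = 0.
Summing all 3 equations gives 795 − 4Q = 0, hence Q = 795/4.
Back-substituting: q_A = (202 − 795/4) = 13/4, q_V = (328 − 795/4) = 517/4, q_F = (265 − 795/4) = 265/4.
Total output Q = 795/4, so price P = 346 - 795/4 = 589/4.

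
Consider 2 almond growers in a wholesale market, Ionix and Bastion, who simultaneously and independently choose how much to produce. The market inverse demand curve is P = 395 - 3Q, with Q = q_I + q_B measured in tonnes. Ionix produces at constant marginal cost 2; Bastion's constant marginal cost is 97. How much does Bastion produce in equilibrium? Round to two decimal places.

22.56

Ionix's profit: π_I = (395 - 3Q)q_I - (2q_I). Setting ∂π_I/∂q_I = 0: 393 - 6q_I - 3(q_B) = 0.
Bastion's profit: π_B = (395 - 3Q)q_B - (97q_B). Setting ∂π_B/∂q_B = 0: 298 - 6q_B - 3(q_I) = 0.
Rearranging gives the reaction functions q_I = (393 - 3q_B)/6 and q_B = (298 - 3q_I)/6.
Substituting one into the other gives q_I = 488/9 and q_B = 203/9.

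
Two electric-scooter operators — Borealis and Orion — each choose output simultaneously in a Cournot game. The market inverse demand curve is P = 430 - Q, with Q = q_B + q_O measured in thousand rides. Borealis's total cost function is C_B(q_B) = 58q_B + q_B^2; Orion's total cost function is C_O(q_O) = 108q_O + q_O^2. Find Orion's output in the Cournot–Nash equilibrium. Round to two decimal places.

Borealis's profit: π_B = (430 - Q)q_B - (58q_B + q_B²). Setting ∂π_B/∂q_B = 0: 372 - 4q_B - (q_O) = 0.
Orion's first-order condition: 322 - 4q_O - (q_B) = 0.
So q_B = (372 - q_O)/4 and q_O = (322 - q_B)/4.
Substituting one into the other gives q_B = 1166/15 and q_O = 916/15.

61.07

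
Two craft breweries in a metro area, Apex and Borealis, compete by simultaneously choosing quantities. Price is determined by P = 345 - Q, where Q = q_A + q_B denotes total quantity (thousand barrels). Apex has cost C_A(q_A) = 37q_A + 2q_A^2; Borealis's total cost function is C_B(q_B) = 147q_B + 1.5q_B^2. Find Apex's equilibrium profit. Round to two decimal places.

6424.37

Apex's profit: π_A = (345 - Q)q_A - (37q_A + 2q_A²). Setting ∂π_A/∂q_A = 0: 308 - 6q_A - (q_B) = 0.
Borealis's profit: π_B = (345 - Q)q_B - (147q_B + (3/2)q_B²). Setting ∂π_B/∂q_B = 0: 198 - 5q_B - (q_A) = 0.
So q_A = (308 - q_B)/6 and q_B = (198 - q_A)/5.
Substituting one into the other gives q_A = 1342/29 and q_B = 880/29.
Price P = 345 - 76.6207 = 268.3793.
Apex's profit: 268.3793·(1342/29) - 37·(1342/29) - 2(1342/29)² = 6424.3662.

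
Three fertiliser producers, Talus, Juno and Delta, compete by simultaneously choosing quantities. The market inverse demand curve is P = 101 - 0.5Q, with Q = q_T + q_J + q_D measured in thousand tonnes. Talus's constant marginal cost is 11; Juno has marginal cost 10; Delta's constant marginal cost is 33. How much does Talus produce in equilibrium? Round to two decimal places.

Talus's profit: π_T = (101 - 0.5Q)q_T - (11q_T). Setting ∂π_T/∂q_T = 0: 90 - q_T - (1/2)(q_J + q_D) = 0.
Juno's profit: π_J = (101 - 0.5Q)q_J - (10q_J). Setting ∂π_J/∂q_J = 0: 91 - q_J - (1/2)(q_T + q_D) = 0.
Delta's first-order condition: 68 - q_D - (1/2)(q_T + q_J) = 0.
Summing all 3 equations gives 249 − 2Q = 0, hence Q = 249/2.
Back-substituting: q_T = (90 − 249/4)/(1/2) = 111/2, q_J = (91 − 249/4)/(1/2) = 115/2, q_D = (68 − 249/4)/(1/2) = 23/2.

55.50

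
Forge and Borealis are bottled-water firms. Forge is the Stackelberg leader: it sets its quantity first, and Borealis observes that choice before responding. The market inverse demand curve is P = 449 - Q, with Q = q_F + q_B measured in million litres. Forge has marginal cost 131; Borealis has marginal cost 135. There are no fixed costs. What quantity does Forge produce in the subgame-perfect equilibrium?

The follower Borealis best-responds to any q_F: π_B = (449 - Q)q_B - 135q_B.
Follower FOC: 314 - q_F - 2q_B = 0, so q_B(q_F) = (314 - q_F)/2.
Forge substitutes q_B(q_F) into its own profit: π_F = q_F(449 - q_F - (314 - q_F)/2) - 131q_F = (292 - (1/2)q_F)q_F - 131q_F.
The leader's first-order condition 161 - q_F = 0 yields q_F = 161.
Then q_B = (314 - 161)/2 = 153/2.

161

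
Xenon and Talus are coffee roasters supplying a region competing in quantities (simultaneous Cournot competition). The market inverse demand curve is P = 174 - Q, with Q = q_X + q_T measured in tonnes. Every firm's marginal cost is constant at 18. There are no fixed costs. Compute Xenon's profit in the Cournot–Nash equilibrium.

2704

A representative firm's profit is π_i = q_i(174 - Q) - 18q_i.
First-order condition (treating rivals' output as given): 156 - 2q_i - q_j = 0.
By symmetry each firm produces the same amount; substituting q_j = q_i yields q_i = 156/3 = 52.
Price P = 174 - 104 = 70.
Xenon's profit: (70 - 18)·52 = 2704.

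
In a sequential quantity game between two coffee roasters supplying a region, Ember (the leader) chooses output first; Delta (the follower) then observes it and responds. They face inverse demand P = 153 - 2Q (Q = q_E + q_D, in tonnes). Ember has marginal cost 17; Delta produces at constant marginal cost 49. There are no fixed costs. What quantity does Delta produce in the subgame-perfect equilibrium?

5

The follower Delta best-responds to any q_E: π_D = (153 - 2Q)q_D - 49q_D.
Setting the follower's marginal profit to zero, 104 - 2q_E - 4q_D = 0, i.e. q_D = (104 - 2q_E)/4.
Ember substitutes q_D(q_E) into its own profit: π_E = q_E(153 - 2q_E - (104 - 2q_E)/2) - 17q_E = (101 - q_E)q_E - 17q_E.
The leader's first-order condition 84 - 2q_E = 0 yields q_E = 42.
Then q_D = (104 - 2·42)/4 = 5.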